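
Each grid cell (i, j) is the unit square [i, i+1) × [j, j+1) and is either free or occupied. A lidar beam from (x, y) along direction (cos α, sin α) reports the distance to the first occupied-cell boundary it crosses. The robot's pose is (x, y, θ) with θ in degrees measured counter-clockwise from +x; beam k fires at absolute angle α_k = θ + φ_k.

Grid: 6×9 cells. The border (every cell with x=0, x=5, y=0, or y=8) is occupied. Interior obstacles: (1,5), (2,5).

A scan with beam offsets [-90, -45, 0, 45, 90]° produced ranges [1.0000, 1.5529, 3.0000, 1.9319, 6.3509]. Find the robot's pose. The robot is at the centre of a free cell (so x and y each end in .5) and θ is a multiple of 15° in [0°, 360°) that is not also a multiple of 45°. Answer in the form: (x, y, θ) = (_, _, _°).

Enumerate (i+0.5, j+0.5, θ) over the 26 free cells and 16 admissible headings. For each, cast all 5 beams and compare to the given ranges.
  (4.5, 3.5, 120°): beam 1 = 0.5774 ≠ 1.0000 ✗
  (4.5, 2.5, 120°): beam 1 = 0.5774 ≠ 1.0000 ✗
  (3.5, 7.5, 285°): beam 1 = 2.5882 ≠ 1.0000 ✗
  …
  (4.5, 6.5, 150°): r_1=1.0000, r_2=1.5529, r_3=3.0000, r_4=1.9319, r_5=6.3509 — all match ✓
Only this pose fits every beam.

(x, y, θ) = (4.5, 6.5, 150°)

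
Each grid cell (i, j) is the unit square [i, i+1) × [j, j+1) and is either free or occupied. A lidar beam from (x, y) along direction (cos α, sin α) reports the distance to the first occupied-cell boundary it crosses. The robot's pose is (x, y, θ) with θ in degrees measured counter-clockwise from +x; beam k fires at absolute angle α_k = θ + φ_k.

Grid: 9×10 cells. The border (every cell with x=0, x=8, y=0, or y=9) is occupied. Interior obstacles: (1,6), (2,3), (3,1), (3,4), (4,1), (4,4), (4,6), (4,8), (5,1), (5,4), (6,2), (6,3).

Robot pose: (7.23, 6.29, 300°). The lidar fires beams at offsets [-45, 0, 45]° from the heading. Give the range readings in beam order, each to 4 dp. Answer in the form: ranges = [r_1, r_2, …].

ranges = [2.3708, 1.5400, 0.7972]

beam 1: φ=-45°, α=255°
  cosα=-0.2588 sinα=-0.9659 | (7,6) | tMaxX 0.8887 tMaxY 0.3002 | tΔX 3.8637 tΔY 1.0353
    t=0.3002 [y] (7,5)
    t=0.8887 [x] (6,5)
    t=1.3355 [y] (6,4)
    t=2.3708 [y] (6,3) — stop
  → r_1 = 2.3708
beam 2: φ=0°, α=300°
  cosα=0.5000 sinα=-0.8660 | (7,6) | tMaxX 1.5400 tMaxY 0.3349 | tΔX 2.0000 tΔY 1.1547
    t=0.3349 [y] (7,5)
    t=1.4896 [y] (7,4)
    t=1.5400 [x] (8,4) — stop
  → r_2 = 1.5400
beam 3: φ=45°, α=345°
  cosα=0.9659 sinα=-0.2588 | (7,6) | tMaxX 0.7972 tMaxY 1.1205 | tΔX 1.0353 tΔY 3.8637
    t=0.7972 [x] (8,6) — stop
  → r_3 = 0.7972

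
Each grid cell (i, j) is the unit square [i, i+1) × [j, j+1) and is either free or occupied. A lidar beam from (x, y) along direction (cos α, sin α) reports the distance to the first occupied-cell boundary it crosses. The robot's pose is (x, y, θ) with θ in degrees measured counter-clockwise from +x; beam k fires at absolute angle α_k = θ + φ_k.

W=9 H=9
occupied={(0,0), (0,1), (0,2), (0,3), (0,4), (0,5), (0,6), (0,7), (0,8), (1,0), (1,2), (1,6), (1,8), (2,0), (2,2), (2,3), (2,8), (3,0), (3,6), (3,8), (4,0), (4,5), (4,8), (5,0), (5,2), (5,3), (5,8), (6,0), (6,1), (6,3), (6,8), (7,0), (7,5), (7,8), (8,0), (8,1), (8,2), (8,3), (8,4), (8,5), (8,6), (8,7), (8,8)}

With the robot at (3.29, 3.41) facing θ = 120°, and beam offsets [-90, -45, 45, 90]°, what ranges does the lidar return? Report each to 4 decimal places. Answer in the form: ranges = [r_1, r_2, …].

beam 1: φ=-90°, α=30°
  cosα=0.8660 sinα=0.5000 | (3,3) | tMaxX 0.8198 tMaxY 1.1800 | tΔX 1.1547 tΔY 2.0000
    t=0.8198 [x] (4,3)
    t=1.1800 [y] (4,4)
    t=1.9745 [x] (5,4)
    t=3.1292 [x] (6,4)
    t=3.1800 [y] (6,5)
    t=4.2839 [x] (7,5) — stop
  → r_1 = 4.2839
beam 2: φ=-45°, α=75°
  cosα=0.2588 sinα=0.9659 | (3,3) | tMaxX 2.7432 tMaxY 0.6108 | tΔX 3.8637 tΔY 1.0353
    t=0.6108 [y] (3,4)
    t=1.6461 [y] (3,5)
    t=2.6814 [y] (3,6) — stop
  → r_2 = 2.6814
beam 3: φ=45°, α=165°
  cosα=-0.9659 sinα=0.2588 | (3,3) | tMaxX 0.3002 tMaxY 2.2796 | tΔX 1.0353 tΔY 3.8637
    t=0.3002 [x] (2,3) — stop
  → r_3 = 0.3002
beam 4: φ=90°, α=210°
  cosα=-0.8660 sinα=-0.5000 | (3,3) | tMaxX 0.3349 tMaxY 0.8200 | tΔX 1.1547 tΔY 2.0000
    t=0.3349 [x] (2,3) — stop
  → r_4 = 0.3349

ranges = [4.2839, 2.6814, 0.3002, 0.3349]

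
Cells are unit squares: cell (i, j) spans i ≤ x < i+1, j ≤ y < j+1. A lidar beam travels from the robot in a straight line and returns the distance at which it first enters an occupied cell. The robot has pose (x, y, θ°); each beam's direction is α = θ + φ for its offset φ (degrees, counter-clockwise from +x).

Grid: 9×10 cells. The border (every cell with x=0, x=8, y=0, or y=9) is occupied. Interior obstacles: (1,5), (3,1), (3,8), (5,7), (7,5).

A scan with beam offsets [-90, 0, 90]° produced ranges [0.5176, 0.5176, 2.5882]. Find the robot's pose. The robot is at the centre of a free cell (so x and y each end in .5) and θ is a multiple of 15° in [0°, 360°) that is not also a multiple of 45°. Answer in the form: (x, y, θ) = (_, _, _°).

Candidates: 51 free-cell centres × 16 headings = 816 poses. Raycast each; keep the one whose scan matches to 4 dp.
  (2.5, 2.5, 105°): beam 1 = 5.6940 ≠ 0.5176 ✗
  (4.5, 6.5, 150°): beam 1 = 1.0000 ≠ 0.5176 ✗
  (4.5, 2.5, 120°): beam 1 = 4.0415 ≠ 0.5176 ✗
  (6.5, 3.5, 75°): beam 1 = 1.5529 ≠ 0.5176 ✗
  …
  (7.5, 6.5, 15°): r_1=0.5176, r_2=0.5176, r_3=2.5882 — all match ✓
Only this pose fits every beam.

(x, y, θ) = (7.5, 6.5, 15°)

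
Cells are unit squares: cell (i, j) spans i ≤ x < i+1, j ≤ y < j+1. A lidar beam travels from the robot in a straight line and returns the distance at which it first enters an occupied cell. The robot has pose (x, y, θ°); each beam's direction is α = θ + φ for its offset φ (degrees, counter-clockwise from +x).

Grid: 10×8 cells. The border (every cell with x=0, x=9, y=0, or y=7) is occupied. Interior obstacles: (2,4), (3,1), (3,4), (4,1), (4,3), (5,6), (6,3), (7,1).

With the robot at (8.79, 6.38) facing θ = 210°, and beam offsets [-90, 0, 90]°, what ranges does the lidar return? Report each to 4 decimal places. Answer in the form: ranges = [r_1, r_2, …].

ranges = [0.7159, 4.7600, 0.4200]

beam 1: φ=-90°, α=120°
  dir = (cos 120°, sin 120°) = (-0.5000, 0.8660); from cell (8,6)
  next x-line at t=1.5800, next y-line at t=0.7159; Δt_x=2.0000, Δt_y=1.1547
    y: enter (8,7) at t=0.7159 ← occupied
  → r_1 = 0.7159
beam 2: φ=0°, α=210°
  dir = (cos 210°, sin 210°) = (-0.8660, -0.5000); from cell (8,6)
  next x-line at t=0.9122, next y-line at t=0.7600; Δt_x=1.1547, Δt_y=2.0000
    y: enter (8,5) at t=0.7600
    x: enter (7,5) at t=0.9122
    x: enter (6,5) at t=2.0669
    y: enter (6,4) at t=2.7600
    x: enter (5,4) at t=3.2216
    x: enter (4,4) at t=4.3763
    y: enter (4,3) at t=4.7600 ← occupied
  → r_2 = 4.7600
beam 3: φ=90°, α=300°
  dir = (cos 300°, sin 300°) = (0.5000, -0.8660); from cell (8,6)
  next x-line at t=0.4200, next y-line at t=0.4388; Δt_x=2.0000, Δt_y=1.1547
    x: enter (9,6) at t=0.4200 ← occupied
  → r_3 = 0.4200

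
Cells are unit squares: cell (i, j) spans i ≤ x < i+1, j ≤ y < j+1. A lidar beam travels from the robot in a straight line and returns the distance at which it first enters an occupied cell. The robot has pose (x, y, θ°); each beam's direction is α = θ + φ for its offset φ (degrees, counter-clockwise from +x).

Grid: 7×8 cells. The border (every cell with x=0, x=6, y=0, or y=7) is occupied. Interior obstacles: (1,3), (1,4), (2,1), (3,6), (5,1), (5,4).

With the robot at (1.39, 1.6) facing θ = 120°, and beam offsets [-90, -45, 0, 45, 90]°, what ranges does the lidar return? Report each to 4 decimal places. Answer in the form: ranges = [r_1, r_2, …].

beam 1: φ=-90°, α=30°
  cosα=0.8660 sinα=0.5000 | (1,1) | tMaxX 0.7044 tMaxY 0.8000 | tΔX 1.1547 tΔY 2.0000
    t=0.7044 [x] (2,1) — stop
  → r_1 = 0.7044
beam 2: φ=-45°, α=75°
  cosα=0.2588 sinα=0.9659 | (1,1) | tMaxX 2.3569 tMaxY 0.4141 | tΔX 3.8637 tΔY 1.0353
    t=0.4141 [y] (1,2)
    t=1.4494 [y] (1,3) — stop
  → r_2 = 1.4494
beam 3: φ=0°, α=120°
  cosα=-0.5000 sinα=0.8660 | (1,1) | tMaxX 0.7800 tMaxY 0.4619 | tΔX 2.0000 tΔY 1.1547
    t=0.4619 [y] (1,2)
    t=0.7800 [x] (0,2) — stop
  → r_3 = 0.7800
beam 4: φ=45°, α=165°
  cosα=-0.9659 sinα=0.2588 | (1,1) | tMaxX 0.4038 tMaxY 1.5455 | tΔX 1.0353 tΔY 3.8637
    t=0.4038 [x] (0,1) — stop
  → r_4 = 0.4038
beam 5: φ=90°, α=210°
  cosα=-0.8660 sinα=-0.5000 | (1,1) | tMaxX 0.4503 tMaxY 1.2000 | tΔX 1.1547 tΔY 2.0000
    t=0.4503 [x] (0,1) — stop
  → r_5 = 0.4503

ranges = [0.7044, 1.4494, 0.7800, 0.4038, 0.4503]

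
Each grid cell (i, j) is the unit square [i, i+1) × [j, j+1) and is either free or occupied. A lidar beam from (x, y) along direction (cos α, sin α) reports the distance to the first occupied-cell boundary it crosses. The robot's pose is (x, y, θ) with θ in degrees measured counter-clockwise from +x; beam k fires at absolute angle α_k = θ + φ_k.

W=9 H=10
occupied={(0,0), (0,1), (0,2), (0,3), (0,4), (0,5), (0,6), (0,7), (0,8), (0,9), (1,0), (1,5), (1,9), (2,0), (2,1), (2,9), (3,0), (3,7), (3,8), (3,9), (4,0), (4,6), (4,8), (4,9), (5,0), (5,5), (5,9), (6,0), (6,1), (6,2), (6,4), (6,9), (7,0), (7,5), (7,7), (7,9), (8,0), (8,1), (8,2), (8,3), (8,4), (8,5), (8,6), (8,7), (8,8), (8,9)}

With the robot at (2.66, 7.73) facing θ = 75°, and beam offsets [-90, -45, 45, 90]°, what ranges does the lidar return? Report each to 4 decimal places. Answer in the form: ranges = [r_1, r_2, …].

ranges = [0.3520, 0.3926, 1.4665, 1.7186]

beam 1: φ=-90°, α=345°
  cosα=0.9659 sinα=-0.2588 | (2,7) | tMaxX 0.3520 tMaxY 2.8205 | tΔX 1.0353 tΔY 3.8637
    t=0.3520 [x] (3,7) — stop
  → r_1 = 0.3520
beam 2: φ=-45°, α=30°
  cosα=0.8660 sinα=0.5000 | (2,7) | tMaxX 0.3926 tMaxY 0.5400 | tΔX 1.1547 tΔY 2.0000
    t=0.3926 [x] (3,7) — stop
  → r_2 = 0.3926
beam 3: φ=45°, α=120°
  cosα=-0.5000 sinα=0.8660 | (2,7) | tMaxX 1.3200 tMaxY 0.3118 | tΔX 2.0000 tΔY 1.1547
    t=0.3118 [y] (2,8)
    t=1.3200 [x] (1,8)
    t=1.4665 [y] (1,9) — stop
  → r_3 = 1.4665
beam 4: φ=90°, α=165°
  cosα=-0.9659 sinα=0.2588 | (2,7) | tMaxX 0.6833 tMaxY 1.0432 | tΔX 1.0353 tΔY 3.8637
    t=0.6833 [x] (1,7)
    t=1.0432 [y] (1,8)
    t=1.7186 [x] (0,8) — stop
  → r_4 = 1.7186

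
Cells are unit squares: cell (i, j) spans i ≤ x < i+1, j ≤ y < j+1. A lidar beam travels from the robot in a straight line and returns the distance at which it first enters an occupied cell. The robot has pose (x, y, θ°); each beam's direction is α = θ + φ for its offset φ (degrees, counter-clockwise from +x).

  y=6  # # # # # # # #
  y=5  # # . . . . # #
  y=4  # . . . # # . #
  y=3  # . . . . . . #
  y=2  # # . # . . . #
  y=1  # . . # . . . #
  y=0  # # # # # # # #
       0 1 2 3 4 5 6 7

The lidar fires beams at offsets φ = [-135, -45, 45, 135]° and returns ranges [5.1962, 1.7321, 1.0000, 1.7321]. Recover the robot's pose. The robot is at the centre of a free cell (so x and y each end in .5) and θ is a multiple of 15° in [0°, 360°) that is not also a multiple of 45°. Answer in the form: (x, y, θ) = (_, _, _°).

(x, y, θ) = (2.5, 4.5, 105°)

The pose lattice has 23·16 = 368 candidates. Test each by forward raycasting.
  (2.5, 1.5, 210°): beam 1 = 4.6587 ≠ 5.1962 ✗
  (3.5, 3.5, 75°): beam 1 = 0.5774 ≠ 5.1962 ✗
  (1.5, 1.5, 15°): beam 1 = 0.5774 ≠ 5.1962 ✗
  …
  (2.5, 4.5, 105°): r_1=5.1962, r_2=1.7321, r_3=1.0000, r_4=1.7321 — all match ✓
Only this pose fits every beam.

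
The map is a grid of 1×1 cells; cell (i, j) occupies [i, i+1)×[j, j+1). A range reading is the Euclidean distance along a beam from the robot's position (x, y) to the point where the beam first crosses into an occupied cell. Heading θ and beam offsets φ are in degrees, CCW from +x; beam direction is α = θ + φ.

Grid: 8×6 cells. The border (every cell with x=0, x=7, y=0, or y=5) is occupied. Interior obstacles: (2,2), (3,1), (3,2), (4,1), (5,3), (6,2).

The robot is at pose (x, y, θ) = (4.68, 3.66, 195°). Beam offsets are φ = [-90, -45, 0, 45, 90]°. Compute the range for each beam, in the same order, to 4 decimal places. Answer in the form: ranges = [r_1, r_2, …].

ranges = [1.3873, 2.6800, 2.5500, 1.3600, 2.7538]

beam 1: φ=-90°, α=105°
  d=(-0.2588,0.9659)  start (4,3)  tX=2.6273 tY=0.3520  stride 1/|dx|=3.8637 1/|dy|=1.0353
    cross y-line → (4,4), t=0.3520
    cross y-line → (4,5), t=1.3873 (wall)
  → r_1 = 1.3873
beam 2: φ=-45°, α=150°
  d=(-0.8660,0.5000)  start (4,3)  tX=0.7852 tY=0.6800  stride 1/|dx|=1.1547 1/|dy|=2.0000
    cross y-line → (4,4), t=0.6800
    cross x-line → (3,4), t=0.7852
    cross x-line → (2,4), t=1.9399
    cross y-line → (2,5), t=2.6800 (wall)
  → r_2 = 2.6800
beam 3: φ=0°, α=195°
  d=(-0.9659,-0.2588)  start (4,3)  tX=0.7040 tY=2.5500  stride 1/|dx|=1.0353 1/|dy|=3.8637
    cross x-line → (3,3), t=0.7040
    cross x-line → (2,3), t=1.7393
    cross y-line → (2,2), t=2.5500 (wall)
  → r_3 = 2.5500
beam 4: φ=45°, α=240°
  d=(-0.5000,-0.8660)  start (4,3)  tX=1.3600 tY=0.7621  stride 1/|dx|=2.0000 1/|dy|=1.1547
    cross y-line → (4,2), t=0.7621
    cross x-line → (3,2), t=1.3600 (wall)
  → r_4 = 1.3600
beam 5: φ=90°, α=285°
  d=(0.2588,-0.9659)  start (4,3)  tX=1.2364 tY=0.6833  stride 1/|dx|=3.8637 1/|dy|=1.0353
    cross y-line → (4,2), t=0.6833
    cross x-line → (5,2), t=1.2364
    cross y-line → (5,1), t=1.7186
    cross y-line → (5,0), t=2.7538 (wall)
  → r_5 = 2.7538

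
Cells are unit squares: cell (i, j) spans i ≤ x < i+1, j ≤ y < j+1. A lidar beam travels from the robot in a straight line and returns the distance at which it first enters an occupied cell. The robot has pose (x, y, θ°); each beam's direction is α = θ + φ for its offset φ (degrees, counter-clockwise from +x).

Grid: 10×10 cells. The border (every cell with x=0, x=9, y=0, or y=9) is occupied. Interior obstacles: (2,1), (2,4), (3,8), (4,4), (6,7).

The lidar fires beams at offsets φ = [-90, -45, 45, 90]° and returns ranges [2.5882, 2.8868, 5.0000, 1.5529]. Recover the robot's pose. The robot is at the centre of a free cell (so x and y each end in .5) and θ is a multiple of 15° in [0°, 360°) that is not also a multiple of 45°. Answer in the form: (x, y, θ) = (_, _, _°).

Candidates: 59 free-cell centres × 16 headings = 944 poses. Raycast each; keep the one whose scan matches to 4 dp.
  (8.5, 6.5, 150°): beam 1 = 1.0000 ≠ 2.5882 ✗
  (5.5, 2.5, 330°): beam 1 = 1.7321 ≠ 2.5882 ✗
  (8.5, 5.5, 30°): beam 1 = 1.0000 ≠ 2.5882 ✗
  (2.5, 7.5, 105°): beam 1 = 5.7956 ≠ 2.5882 ✗
  …
  (6.5, 4.5, 75°): r_1=2.5882, r_2=2.8868, r_3=5.0000, r_4=1.5529 — all match ✓
No second candidate reproduces the full scan.

(x, y, θ) = (6.5, 4.5, 75°)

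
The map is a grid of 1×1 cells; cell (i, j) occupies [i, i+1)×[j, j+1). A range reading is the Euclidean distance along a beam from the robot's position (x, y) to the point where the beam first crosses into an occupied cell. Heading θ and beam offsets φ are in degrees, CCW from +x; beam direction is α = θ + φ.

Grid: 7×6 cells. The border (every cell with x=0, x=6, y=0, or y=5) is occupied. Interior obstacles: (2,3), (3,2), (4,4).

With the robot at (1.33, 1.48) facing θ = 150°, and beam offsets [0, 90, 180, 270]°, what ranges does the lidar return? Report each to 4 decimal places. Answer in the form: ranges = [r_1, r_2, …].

ranges = [0.3811, 0.5543, 0.9600, 1.7551]

beam 1: φ=0°, α=150°
  dir = (cos 150°, sin 150°) = (-0.8660, 0.5000); from cell (1,1)
  next x-line at t=0.3811, next y-line at t=1.0400; Δt_x=1.1547, Δt_y=2.0000
    x: enter (0,1) at t=0.3811 ← occupied
  → r_1 = 0.3811
beam 2: φ=90°, α=240°
  dir = (cos 240°, sin 240°) = (-0.5000, -0.8660); from cell (1,1)
  next x-line at t=0.6600, next y-line at t=0.5543; Δt_x=2.0000, Δt_y=1.1547
    y: enter (1,0) at t=0.5543 ← occupied
  → r_2 = 0.5543
beam 3: φ=180°, α=330°
  dir = (cos 330°, sin 330°) = (0.8660, -0.5000); from cell (1,1)
  next x-line at t=0.7736, next y-line at t=0.9600; Δt_x=1.1547, Δt_y=2.0000
    x: enter (2,1) at t=0.7736
    y: enter (2,0) at t=0.9600 ← occupied
  → r_3 = 0.9600
beam 4: φ=270°, α=60°
  dir = (cos 60°, sin 60°) = (0.5000, 0.8660); from cell (1,1)
  next x-line at t=1.3400, next y-line at t=0.6004; Δt_x=2.0000, Δt_y=1.1547
    y: enter (1,2) at t=0.6004
    x: enter (2,2) at t=1.3400
    y: enter (2,3) at t=1.7551 ← occupied
  → r_4 = 1.7551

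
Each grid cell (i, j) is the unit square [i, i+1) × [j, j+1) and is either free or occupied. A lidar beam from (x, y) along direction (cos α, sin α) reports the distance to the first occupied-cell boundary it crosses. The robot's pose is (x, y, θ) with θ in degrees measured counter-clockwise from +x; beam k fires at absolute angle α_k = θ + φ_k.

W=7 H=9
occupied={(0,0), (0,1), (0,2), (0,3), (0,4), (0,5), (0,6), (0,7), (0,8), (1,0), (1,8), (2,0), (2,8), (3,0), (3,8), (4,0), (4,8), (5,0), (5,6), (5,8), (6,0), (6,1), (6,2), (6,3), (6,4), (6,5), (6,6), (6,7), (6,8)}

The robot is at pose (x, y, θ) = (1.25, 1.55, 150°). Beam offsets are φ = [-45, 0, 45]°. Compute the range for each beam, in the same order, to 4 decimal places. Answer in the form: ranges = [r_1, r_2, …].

ranges = [0.9659, 0.2887, 0.2588]

beam 1: φ=-45°, α=105°
  d=(-0.2588,0.9659)  start (1,1)  tX=0.9659 tY=0.4659  stride 1/|dx|=3.8637 1/|dy|=1.0353
    cross y-line → (1,2), t=0.4659
    cross x-line → (0,2), t=0.9659 (wall)
  → r_1 = 0.9659
beam 2: φ=0°, α=150°
  d=(-0.8660,0.5000)  start (1,1)  tX=0.2887 tY=0.9000  stride 1/|dx|=1.1547 1/|dy|=2.0000
    cross x-line → (0,1), t=0.2887 (wall)
  → r_2 = 0.2887
beam 3: φ=45°, α=195°
  d=(-0.9659,-0.2588)  start (1,1)  tX=0.2588 tY=2.1250  stride 1/|dx|=1.0353 1/|dy|=3.8637
    cross x-line → (0,1), t=0.2588 (wall)
  → r_3 = 0.2588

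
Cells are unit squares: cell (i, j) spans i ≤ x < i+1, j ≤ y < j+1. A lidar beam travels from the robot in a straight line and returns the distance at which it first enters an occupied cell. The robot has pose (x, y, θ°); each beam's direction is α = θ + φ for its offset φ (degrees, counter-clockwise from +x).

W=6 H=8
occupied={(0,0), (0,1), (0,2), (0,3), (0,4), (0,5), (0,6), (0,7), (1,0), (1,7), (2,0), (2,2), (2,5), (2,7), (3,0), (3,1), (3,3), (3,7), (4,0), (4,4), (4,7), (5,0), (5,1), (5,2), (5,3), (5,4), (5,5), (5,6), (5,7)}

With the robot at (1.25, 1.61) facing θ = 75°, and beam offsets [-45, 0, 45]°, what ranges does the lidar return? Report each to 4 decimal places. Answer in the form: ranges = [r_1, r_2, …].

ranges = [0.8660, 3.5096, 0.5000]

beam 1: φ=-45°, α=30°
  dir = (cos 30°, sin 30°) = (0.8660, 0.5000); from cell (1,1)
  next x-line at t=0.8660, next y-line at t=0.7800; Δt_x=1.1547, Δt_y=2.0000
    y: enter (1,2) at t=0.7800
    x: enter (2,2) at t=0.8660 ← occupied
  → r_1 = 0.8660
beam 2: φ=0°, α=75°
  dir = (cos 75°, sin 75°) = (0.2588, 0.9659); from cell (1,1)
  next x-line at t=2.8978, next y-line at t=0.4038; Δt_x=3.8637, Δt_y=1.0353
    y: enter (1,2) at t=0.4038
    y: enter (1,3) at t=1.4390
    y: enter (1,4) at t=2.4743
    x: enter (2,4) at t=2.8978
    y: enter (2,5) at t=3.5096 ← occupied
  → r_2 = 3.5096
beam 3: φ=45°, α=120°
  dir = (cos 120°, sin 120°) = (-0.5000, 0.8660); from cell (1,1)
  next x-line at t=0.5000, next y-line at t=0.4503; Δt_x=2.0000, Δt_y=1.1547
    y: enter (1,2) at t=0.4503
    x: enter (0,2) at t=0.5000 ← occupied
  → r_3 = 0.5000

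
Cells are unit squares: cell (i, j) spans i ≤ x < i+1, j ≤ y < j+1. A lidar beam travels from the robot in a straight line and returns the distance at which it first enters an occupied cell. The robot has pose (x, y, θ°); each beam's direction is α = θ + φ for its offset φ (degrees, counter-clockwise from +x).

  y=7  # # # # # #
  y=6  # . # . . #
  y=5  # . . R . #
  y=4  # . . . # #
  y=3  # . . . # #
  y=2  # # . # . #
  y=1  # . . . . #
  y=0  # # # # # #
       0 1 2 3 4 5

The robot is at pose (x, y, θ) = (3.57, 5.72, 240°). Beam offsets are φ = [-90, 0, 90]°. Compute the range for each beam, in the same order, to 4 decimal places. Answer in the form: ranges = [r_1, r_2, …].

ranges = [0.6582, 3.1408, 1.4400]

beam 1: φ=-90°, α=150°
  dir = (cos 150°, sin 150°) = (-0.8660, 0.5000); from cell (3,5)
  next x-line at t=0.6582, next y-line at t=0.5600; Δt_x=1.1547, Δt_y=2.0000
    y: enter (3,6) at t=0.5600
    x: enter (2,6) at t=0.6582 ← occupied
  → r_1 = 0.6582
beam 2: φ=0°, α=240°
  dir = (cos 240°, sin 240°) = (-0.5000, -0.8660); from cell (3,5)
  next x-line at t=1.1400, next y-line at t=0.8314; Δt_x=2.0000, Δt_y=1.1547
    y: enter (3,4) at t=0.8314
    x: enter (2,4) at t=1.1400
    y: enter (2,3) at t=1.9861
    x: enter (1,3) at t=3.1400
    y: enter (1,2) at t=3.1408 ← occupied
  → r_2 = 3.1408
beam 3: φ=90°, α=330°
  dir = (cos 330°, sin 330°) = (0.8660, -0.5000); from cell (3,5)
  next x-line at t=0.4965, next y-line at t=1.4400; Δt_x=1.1547, Δt_y=2.0000
    x: enter (4,5) at t=0.4965
    y: enter (4,4) at t=1.4400 ← occupied
  → r_3 = 1.4400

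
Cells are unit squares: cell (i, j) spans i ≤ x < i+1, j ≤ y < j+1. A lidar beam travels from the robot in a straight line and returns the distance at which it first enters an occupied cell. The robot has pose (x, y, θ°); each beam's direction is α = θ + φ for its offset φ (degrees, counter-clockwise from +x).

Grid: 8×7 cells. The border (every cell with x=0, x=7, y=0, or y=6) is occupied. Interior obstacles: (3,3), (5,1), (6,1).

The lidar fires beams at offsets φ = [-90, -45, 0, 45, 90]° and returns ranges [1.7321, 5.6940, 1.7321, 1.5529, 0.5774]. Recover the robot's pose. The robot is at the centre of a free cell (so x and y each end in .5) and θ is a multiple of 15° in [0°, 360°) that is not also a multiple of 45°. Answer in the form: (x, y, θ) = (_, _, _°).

(x, y, θ) = (1.5, 4.5, 60°)

Candidates: 27 free-cell centres × 16 headings = 432 poses. Raycast each; keep the one whose scan matches to 4 dp.
  (5.5, 5.5, 150°): beam 1 = 0.5774 ≠ 1.7321 ✗
  (3.5, 5.5, 120°): beam 1 = 1.0000 ≠ 1.7321 ✗
  (3.5, 4.5, 255°): beam 1 = 2.5882 ≠ 1.7321 ✗
  (6.5, 4.5, 75°): beam 1 = 0.5176 ≠ 1.7321 ✗
  …
  (1.5, 4.5, 60°): r_1=1.7321, r_2=5.6940, r_3=1.7321, r_4=1.5529, r_5=0.5774 — all match ✓
No second candidate reproduces the full scan.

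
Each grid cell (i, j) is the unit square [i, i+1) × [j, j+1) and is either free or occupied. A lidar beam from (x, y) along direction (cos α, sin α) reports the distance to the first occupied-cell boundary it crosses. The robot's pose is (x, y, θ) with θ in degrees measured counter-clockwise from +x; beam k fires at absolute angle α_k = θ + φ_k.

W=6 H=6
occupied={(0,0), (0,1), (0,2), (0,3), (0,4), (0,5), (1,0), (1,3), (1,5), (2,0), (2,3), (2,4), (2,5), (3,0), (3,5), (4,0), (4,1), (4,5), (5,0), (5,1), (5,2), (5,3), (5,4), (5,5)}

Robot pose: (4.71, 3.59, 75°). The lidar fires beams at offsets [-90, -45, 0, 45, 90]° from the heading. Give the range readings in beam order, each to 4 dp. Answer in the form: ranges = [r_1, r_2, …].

ranges = [0.3002, 0.3349, 1.1205, 1.6281, 1.7703]

beam 1: φ=-90°, α=345°
  dir = (cos 345°, sin 345°) = (0.9659, -0.2588); from cell (4,3)
  next x-line at t=0.3002, next y-line at t=2.2796; Δt_x=1.0353, Δt_y=3.8637
    x: enter (5,3) at t=0.3002 ← occupied
  → r_1 = 0.3002
beam 2: φ=-45°, α=30°
  dir = (cos 30°, sin 30°) = (0.8660, 0.5000); from cell (4,3)
  next x-line at t=0.3349, next y-line at t=0.8200; Δt_x=1.1547, Δt_y=2.0000
    x: enter (5,3) at t=0.3349 ← occupied
  → r_2 = 0.3349
beam 3: φ=0°, α=75°
  dir = (cos 75°, sin 75°) = (0.2588, 0.9659); from cell (4,3)
  next x-line at t=1.1205, next y-line at t=0.4245; Δt_x=3.8637, Δt_y=1.0353
    y: enter (4,4) at t=0.4245
    x: enter (5,4) at t=1.1205 ← occupied
  → r_3 = 1.1205
beam 4: φ=45°, α=120°
  dir = (cos 120°, sin 120°) = (-0.5000, 0.8660); from cell (4,3)
  next x-line at t=1.4200, next y-line at t=0.4734; Δt_x=2.0000, Δt_y=1.1547
    y: enter (4,4) at t=0.4734
    x: enter (3,4) at t=1.4200
    y: enter (3,5) at t=1.6281 ← occupied
  → r_4 = 1.6281
beam 5: φ=90°, α=165°
  dir = (cos 165°, sin 165°) = (-0.9659, 0.2588); from cell (4,3)
  next x-line at t=0.7350, next y-line at t=1.5841; Δt_x=1.0353, Δt_y=3.8637
    x: enter (3,3) at t=0.7350
    y: enter (3,4) at t=1.5841
    x: enter (2,4) at t=1.7703 ← occupied
  → r_5 = 1.7703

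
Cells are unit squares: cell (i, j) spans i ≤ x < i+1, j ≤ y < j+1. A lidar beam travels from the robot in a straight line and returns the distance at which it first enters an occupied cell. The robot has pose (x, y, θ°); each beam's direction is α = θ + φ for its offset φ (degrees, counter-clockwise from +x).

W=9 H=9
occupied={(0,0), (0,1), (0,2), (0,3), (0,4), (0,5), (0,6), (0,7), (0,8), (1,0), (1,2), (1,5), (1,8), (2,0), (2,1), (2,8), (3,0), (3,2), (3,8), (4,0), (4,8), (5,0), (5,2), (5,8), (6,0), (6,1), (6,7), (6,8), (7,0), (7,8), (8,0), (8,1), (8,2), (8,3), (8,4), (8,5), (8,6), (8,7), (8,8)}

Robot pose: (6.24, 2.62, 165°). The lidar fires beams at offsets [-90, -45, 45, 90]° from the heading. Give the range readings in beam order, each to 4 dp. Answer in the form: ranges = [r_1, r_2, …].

ranges = [5.5698, 6.2123, 0.2771, 0.6419]

beam 1: φ=-90°, α=75°
  cosα=0.2588 sinα=0.9659 | (6,2) | tMaxX 2.9364 tMaxY 0.3934 | tΔX 3.8637 tΔY 1.0353
    t=0.3934 [y] (6,3)
    t=1.4287 [y] (6,4)
    t=2.4640 [y] (6,5)
    t=2.9364 [x] (7,5)
    t=3.4992 [y] (7,6)
    t=4.5345 [y] (7,7)
    t=5.5698 [y] (7,8) — stop
  → r_1 = 5.5698
beam 2: φ=-45°, α=120°
  cosα=-0.5000 sinα=0.8660 | (6,2) | tMaxX 0.4800 tMaxY 0.4388 | tΔX 2.0000 tΔY 1.1547
    t=0.4388 [y] (6,3)
    t=0.4800 [x] (5,3)
    t=1.5935 [y] (5,4)
    t=2.4800 [x] (4,4)
    t=2.7482 [y] (4,5)
    t=3.9029 [y] (4,6)
    t=4.4800 [x] (3,6)
    t=5.0576 [y] (3,7)
    t=6.2123 [y] (3,8) — stop
  → r_2 = 6.2123
beam 3: φ=45°, α=210°
  cosα=-0.8660 sinα=-0.5000 | (6,2) | tMaxX 0.2771 tMaxY 1.2400 | tΔX 1.1547 tΔY 2.0000
    t=0.2771 [x] (5,2) — stop
  → r_3 = 0.2771
beam 4: φ=90°, α=255°
  cosα=-0.2588 sinα=-0.9659 | (6,2) | tMaxX 0.9273 tMaxY 0.6419 | tΔX 3.8637 tΔY 1.0353
    t=0.6419 [y] (6,1) — stop
  → r_4 = 0.6419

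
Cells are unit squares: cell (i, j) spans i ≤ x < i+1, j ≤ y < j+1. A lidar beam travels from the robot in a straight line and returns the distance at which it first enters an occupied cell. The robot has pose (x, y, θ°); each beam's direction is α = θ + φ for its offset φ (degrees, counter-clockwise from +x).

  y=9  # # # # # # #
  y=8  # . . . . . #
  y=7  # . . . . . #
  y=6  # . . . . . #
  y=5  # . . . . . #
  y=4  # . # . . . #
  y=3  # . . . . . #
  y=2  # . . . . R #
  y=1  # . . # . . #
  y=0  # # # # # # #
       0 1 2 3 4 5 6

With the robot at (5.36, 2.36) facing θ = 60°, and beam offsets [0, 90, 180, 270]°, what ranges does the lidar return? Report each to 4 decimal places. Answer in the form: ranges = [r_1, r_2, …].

beam 1: φ=0°, α=60°
  cosα=0.5000 sinα=0.8660 | (5,2) | tMaxX 1.2800 tMaxY 0.7390 | tΔX 2.0000 tΔY 1.1547
    t=0.7390 [y] (5,3)
    t=1.2800 [x] (6,3) — stop
  → r_1 = 1.2800
beam 2: φ=90°, α=150°
  cosα=-0.8660 sinα=0.5000 | (5,2) | tMaxX 0.4157 tMaxY 1.2800 | tΔX 1.1547 tΔY 2.0000
    t=0.4157 [x] (4,2)
    t=1.2800 [y] (4,3)
    t=1.5704 [x] (3,3)
    t=2.7251 [x] (2,3)
    t=3.2800 [y] (2,4) — stop
  → r_2 = 3.2800
beam 3: φ=180°, α=240°
  cosα=-0.5000 sinα=-0.8660 | (5,2) | tMaxX 0.7200 tMaxY 0.4157 | tΔX 2.0000 tΔY 1.1547
    t=0.4157 [y] (5,1)
    t=0.7200 [x] (4,1)
    t=1.5704 [y] (4,0) — stop
  → r_3 = 1.5704
beam 4: φ=270°, α=330°
  cosα=0.8660 sinα=-0.5000 | (5,2) | tMaxX 0.7390 tMaxY 0.7200 | tΔX 1.1547 tΔY 2.0000
    t=0.7200 [y] (5,1)
    t=0.7390 [x] (6,1) — stop
  → r_4 = 0.7390

ranges = [1.2800, 3.2800, 1.5704, 0.7390]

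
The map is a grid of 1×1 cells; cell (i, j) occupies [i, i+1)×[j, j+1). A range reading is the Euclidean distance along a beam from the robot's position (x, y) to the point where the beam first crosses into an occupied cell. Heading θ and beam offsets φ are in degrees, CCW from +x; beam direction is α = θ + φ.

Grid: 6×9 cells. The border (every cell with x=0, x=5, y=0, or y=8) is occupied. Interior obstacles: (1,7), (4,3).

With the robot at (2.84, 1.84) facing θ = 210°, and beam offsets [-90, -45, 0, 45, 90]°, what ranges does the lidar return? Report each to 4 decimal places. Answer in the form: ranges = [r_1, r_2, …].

beam 1: φ=-90°, α=120°
  direction (-0.5000, 0.8660); cell (2,1); t to first gridline: x 1.6800, y 0.1848 (then +2.0000 / +1.1547)
    (2,2) via y @ 0.1848
    (2,3) via y @ 1.3395
    (1,3) via x @ 1.6800
    (1,4) via y @ 2.4942
    (1,5) via y @ 3.6489
    (0,5) via x @ 3.6800  # hit
  → r_1 = 3.6800
beam 2: φ=-45°, α=165°
  direction (-0.9659, 0.2588); cell (2,1); t to first gridline: x 0.8696, y 0.6182 (then +1.0353 / +3.8637)
    (2,2) via y @ 0.6182
    (1,2) via x @ 0.8696
    (0,2) via x @ 1.9049  # hit
  → r_2 = 1.9049
beam 3: φ=0°, α=210°
  direction (-0.8660, -0.5000); cell (2,1); t to first gridline: x 0.9699, y 1.6800 (then +1.1547 / +2.0000)
    (1,1) via x @ 0.9699
    (1,0) via y @ 1.6800  # hit
  → r_3 = 1.6800
beam 4: φ=45°, α=255°
  direction (-0.2588, -0.9659); cell (2,1); t to first gridline: x 3.2455, y 0.8696 (then +3.8637 / +1.0353)
    (2,0) via y @ 0.8696  # hit
  → r_4 = 0.8696
beam 5: φ=90°, α=300°
  direction (0.5000, -0.8660); cell (2,1); t to first gridline: x 0.3200, y 0.9699 (then +2.0000 / +1.1547)
    (3,1) via x @ 0.3200
    (3,0) via y @ 0.9699  # hit
  → r_5 = 0.9699

ranges = [3.6800, 1.9049, 1.6800, 0.8696, 0.9699]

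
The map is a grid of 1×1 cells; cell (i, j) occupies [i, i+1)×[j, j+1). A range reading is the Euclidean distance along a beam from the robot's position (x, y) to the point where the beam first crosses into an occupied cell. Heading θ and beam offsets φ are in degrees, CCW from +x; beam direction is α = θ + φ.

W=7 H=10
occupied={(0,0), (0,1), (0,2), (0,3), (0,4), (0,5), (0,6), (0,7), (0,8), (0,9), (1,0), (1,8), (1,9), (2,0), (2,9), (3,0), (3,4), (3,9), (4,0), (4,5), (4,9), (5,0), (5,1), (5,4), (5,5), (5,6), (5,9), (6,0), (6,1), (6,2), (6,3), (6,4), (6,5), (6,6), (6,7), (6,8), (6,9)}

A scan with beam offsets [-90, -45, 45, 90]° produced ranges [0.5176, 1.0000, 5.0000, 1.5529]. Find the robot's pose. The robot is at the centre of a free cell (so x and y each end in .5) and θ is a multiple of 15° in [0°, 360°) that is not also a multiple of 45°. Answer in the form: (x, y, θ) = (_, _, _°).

(x, y, θ) = (1.5, 4.5, 285°)

The pose lattice has 33·16 = 528 candidates. Test each by forward raycasting.
  (1.5, 6.5, 15°): beam 1 = 5.6940 ≠ 0.5176 ✗
  (4.5, 4.5, 120°): beam 1 = 0.5774 ≠ 0.5176 ✗
  (4.5, 4.5, 345°): beam 1 = 3.6235 ≠ 0.5176 ✗
  …
  (1.5, 4.5, 285°): r_1=0.5176, r_2=1.0000, r_3=5.0000, r_4=1.5529 — all match ✓
No second candidate reproduces the full scan.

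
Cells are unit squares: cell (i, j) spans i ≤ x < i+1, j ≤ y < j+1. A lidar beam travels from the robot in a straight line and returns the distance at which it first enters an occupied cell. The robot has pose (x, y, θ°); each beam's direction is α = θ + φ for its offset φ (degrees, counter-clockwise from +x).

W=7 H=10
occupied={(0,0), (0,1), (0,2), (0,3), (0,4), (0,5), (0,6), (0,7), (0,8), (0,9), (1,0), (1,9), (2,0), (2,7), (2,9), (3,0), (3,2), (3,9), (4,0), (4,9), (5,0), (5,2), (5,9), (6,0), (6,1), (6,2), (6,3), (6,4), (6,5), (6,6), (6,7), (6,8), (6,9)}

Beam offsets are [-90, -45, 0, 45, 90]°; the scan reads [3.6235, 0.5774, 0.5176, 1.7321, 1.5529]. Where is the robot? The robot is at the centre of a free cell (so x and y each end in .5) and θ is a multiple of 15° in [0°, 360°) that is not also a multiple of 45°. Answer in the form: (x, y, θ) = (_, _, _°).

Candidates: 37 free-cell centres × 16 headings = 592 poses. Raycast each; keep the one whose scan matches to 4 dp.
  (5.5, 6.5, 105°): beam 1 = 0.5176 ≠ 3.6235 ✗
  (2.5, 8.5, 195°): beam 1 = 0.5176 ≠ 3.6235 ✗
  (3.5, 8.5, 255°): beam 1 = 1.9319 ≠ 3.6235 ✗
  (5.5, 8.5, 195°): beam 1 = 0.5176 ≠ 3.6235 ✗
  (4.5, 4.5, 120°): beam 1 = 1.7321 ≠ 3.6235 ✗
  …
  (2.5, 6.5, 105°): r_1=3.6235, r_2=0.5774, r_3=0.5176, r_4=1.7321, r_5=1.5529 — all match ✓
Only this pose fits every beam.

(x, y, θ) = (2.5, 6.5, 105°)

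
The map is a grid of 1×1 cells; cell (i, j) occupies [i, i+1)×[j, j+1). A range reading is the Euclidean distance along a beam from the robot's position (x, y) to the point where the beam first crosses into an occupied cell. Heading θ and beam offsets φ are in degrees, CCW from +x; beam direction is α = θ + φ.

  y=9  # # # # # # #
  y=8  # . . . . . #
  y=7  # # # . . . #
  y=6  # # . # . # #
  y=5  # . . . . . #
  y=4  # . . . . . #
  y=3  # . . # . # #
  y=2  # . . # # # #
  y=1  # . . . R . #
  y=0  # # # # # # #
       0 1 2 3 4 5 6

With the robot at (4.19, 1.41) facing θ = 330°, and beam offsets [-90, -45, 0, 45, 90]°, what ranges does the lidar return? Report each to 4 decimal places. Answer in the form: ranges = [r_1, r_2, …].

ranges = [0.4734, 0.4245, 0.8200, 1.8738, 0.6813]

beam 1: φ=-90°, α=240°
  dir = (cos 240°, sin 240°) = (-0.5000, -0.8660); from cell (4,1)
  next x-line at t=0.3800, next y-line at t=0.4734; Δt_x=2.0000, Δt_y=1.1547
    x: enter (3,1) at t=0.3800
    y: enter (3,0) at t=0.4734 ← occupied
  → r_1 = 0.4734
beam 2: φ=-45°, α=285°
  dir = (cos 285°, sin 285°) = (0.2588, -0.9659); from cell (4,1)
  next x-line at t=3.1296, next y-line at t=0.4245; Δt_x=3.8637, Δt_y=1.0353
    y: enter (4,0) at t=0.4245 ← occupied
  → r_2 = 0.4245
beam 3: φ=0°, α=330°
  dir = (cos 330°, sin 330°) = (0.8660, -0.5000); from cell (4,1)
  next x-line at t=0.9353, next y-line at t=0.8200; Δt_x=1.1547, Δt_y=2.0000
    y: enter (4,0) at t=0.8200 ← occupied
  → r_3 = 0.8200
beam 4: φ=45°, α=15°
  dir = (cos 15°, sin 15°) = (0.9659, 0.2588); from cell (4,1)
  next x-line at t=0.8386, next y-line at t=2.2796; Δt_x=1.0353, Δt_y=3.8637
    x: enter (5,1) at t=0.8386
    x: enter (6,1) at t=1.8738 ← occupied
  → r_4 = 1.8738
beam 5: φ=90°, α=60°
  dir = (cos 60°, sin 60°) = (0.5000, 0.8660); from cell (4,1)
  next x-line at t=1.6200, next y-line at t=0.6813; Δt_x=2.0000, Δt_y=1.1547
    y: enter (4,2) at t=0.6813 ← occupied
  → r_5 = 0.6813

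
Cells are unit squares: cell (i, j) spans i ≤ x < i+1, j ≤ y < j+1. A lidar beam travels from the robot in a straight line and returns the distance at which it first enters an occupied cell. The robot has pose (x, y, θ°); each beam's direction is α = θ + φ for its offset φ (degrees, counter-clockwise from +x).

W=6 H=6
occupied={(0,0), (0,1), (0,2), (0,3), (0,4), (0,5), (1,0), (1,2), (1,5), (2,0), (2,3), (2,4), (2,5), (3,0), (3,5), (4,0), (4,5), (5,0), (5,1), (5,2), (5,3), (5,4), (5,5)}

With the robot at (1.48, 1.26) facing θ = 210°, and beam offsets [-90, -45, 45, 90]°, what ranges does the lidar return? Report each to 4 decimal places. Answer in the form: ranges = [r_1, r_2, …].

ranges = [0.8545, 0.4969, 0.2692, 0.3002]

beam 1: φ=-90°, α=120°
  direction (-0.5000, 0.8660); cell (1,1); t to first gridline: x 0.9600, y 0.8545 (then +2.0000 / +1.1547)
    (1,2) via y @ 0.8545  # hit
  → r_1 = 0.8545
beam 2: φ=-45°, α=165°
  direction (-0.9659, 0.2588); cell (1,1); t to first gridline: x 0.4969, y 2.8591 (then +1.0353 / +3.8637)
    (0,1) via x @ 0.4969  # hit
  → r_2 = 0.4969
beam 3: φ=45°, α=255°
  direction (-0.2588, -0.9659); cell (1,1); t to first gridline: x 1.8546, y 0.2692 (then +3.8637 / +1.0353)
    (1,0) via y @ 0.2692  # hit
  → r_3 = 0.2692
beam 4: φ=90°, α=300°
  direction (0.5000, -0.8660); cell (1,1); t to first gridline: x 1.0400, y 0.3002 (then +2.0000 / +1.1547)
    (1,0) via y @ 0.3002  # hit
  → r_4 = 0.3002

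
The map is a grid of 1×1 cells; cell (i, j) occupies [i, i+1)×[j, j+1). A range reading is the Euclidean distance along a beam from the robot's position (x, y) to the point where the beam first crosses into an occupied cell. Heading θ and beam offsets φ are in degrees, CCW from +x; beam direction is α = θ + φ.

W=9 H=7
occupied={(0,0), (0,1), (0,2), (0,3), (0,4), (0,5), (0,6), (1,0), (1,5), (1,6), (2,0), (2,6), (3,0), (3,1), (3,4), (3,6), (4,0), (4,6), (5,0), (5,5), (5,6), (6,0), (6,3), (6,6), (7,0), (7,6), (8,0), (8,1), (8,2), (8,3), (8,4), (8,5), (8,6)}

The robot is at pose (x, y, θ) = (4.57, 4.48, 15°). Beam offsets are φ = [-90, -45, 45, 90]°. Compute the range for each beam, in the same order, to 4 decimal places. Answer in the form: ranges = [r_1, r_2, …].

beam 1: φ=-90°, α=285°
  cosα=0.2588 sinα=-0.9659 | (4,4) | tMaxX 1.6614 tMaxY 0.4969 | tΔX 3.8637 tΔY 1.0353
    t=0.4969 [y] (4,3)
    t=1.5322 [y] (4,2)
    t=1.6614 [x] (5,2)
    t=2.5675 [y] (5,1)
    t=3.6028 [y] (5,0) — stop
  → r_1 = 3.6028
beam 2: φ=-45°, α=330°
  cosα=0.8660 sinα=-0.5000 | (4,4) | tMaxX 0.4965 tMaxY 0.9600 | tΔX 1.1547 tΔY 2.0000
    t=0.4965 [x] (5,4)
    t=0.9600 [y] (5,3)
    t=1.6512 [x] (6,3) — stop
  → r_2 = 1.6512
beam 3: φ=45°, α=60°
  cosα=0.5000 sinα=0.8660 | (4,4) | tMaxX 0.8600 tMaxY 0.6004 | tΔX 2.0000 tΔY 1.1547
    t=0.6004 [y] (4,5)
    t=0.8600 [x] (5,5) — stop
  → r_3 = 0.8600
beam 4: φ=90°, α=105°
  cosα=-0.2588 sinα=0.9659 | (4,4) | tMaxX 2.2023 tMaxY 0.5383 | tΔX 3.8637 tΔY 1.0353
    t=0.5383 [y] (4,5)
    t=1.5736 [y] (4,6) — stop
  → r_4 = 1.5736

ranges = [3.6028, 1.6512, 0.8600, 1.5736]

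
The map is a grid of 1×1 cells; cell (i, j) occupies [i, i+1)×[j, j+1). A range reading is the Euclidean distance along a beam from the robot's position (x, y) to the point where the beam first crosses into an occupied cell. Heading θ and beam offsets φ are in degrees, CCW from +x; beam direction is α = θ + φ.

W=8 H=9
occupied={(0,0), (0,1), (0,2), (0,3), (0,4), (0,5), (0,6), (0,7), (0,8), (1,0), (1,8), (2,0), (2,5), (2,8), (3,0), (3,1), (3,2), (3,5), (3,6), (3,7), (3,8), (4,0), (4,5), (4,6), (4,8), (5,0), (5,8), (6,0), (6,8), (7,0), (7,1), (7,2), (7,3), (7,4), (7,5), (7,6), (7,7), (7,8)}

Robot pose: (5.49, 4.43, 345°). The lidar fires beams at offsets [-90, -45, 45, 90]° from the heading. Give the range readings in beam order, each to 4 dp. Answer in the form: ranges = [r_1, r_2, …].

ranges = [3.5510, 3.0200, 1.7436, 3.6959]

beam 1: φ=-90°, α=255°
  cosα=-0.2588 sinα=-0.9659 | (5,4) | tMaxX 1.8932 tMaxY 0.4452 | tΔX 3.8637 tΔY 1.0353
    t=0.4452 [y] (5,3)
    t=1.4804 [y] (5,2)
    t=1.8932 [x] (4,2)
    t=2.5157 [y] (4,1)
    t=3.5510 [y] (4,0) — stop
  → r_1 = 3.5510
beam 2: φ=-45°, α=300°
  cosα=0.5000 sinα=-0.8660 | (5,4) | tMaxX 1.0200 tMaxY 0.4965 | tΔX 2.0000 tΔY 1.1547
    t=0.4965 [y] (5,3)
    t=1.0200 [x] (6,3)
    t=1.6512 [y] (6,2)
    t=2.8059 [y] (6,1)
    t=3.0200 [x] (7,1) — stop
  → r_2 = 3.0200
beam 3: φ=45°, α=30°
  cosα=0.8660 sinα=0.5000 | (5,4) | tMaxX 0.5889 tMaxY 1.1400 | tΔX 1.1547 tΔY 2.0000
    t=0.5889 [x] (6,4)
    t=1.1400 [y] (6,5)
    t=1.7436 [x] (7,5) — stop
  → r_3 = 1.7436
beam 4: φ=90°, α=75°
  cosα=0.2588 sinα=0.9659 | (5,4) | tMaxX 1.9705 tMaxY 0.5901 | tΔX 3.8637 tΔY 1.0353
    t=0.5901 [y] (5,5)
    t=1.6254 [y] (5,6)
    t=1.9705 [x] (6,6)
    t=2.6607 [y] (6,7)
    t=3.6959 [y] (6,8) — stop
  → r_4 = 3.6959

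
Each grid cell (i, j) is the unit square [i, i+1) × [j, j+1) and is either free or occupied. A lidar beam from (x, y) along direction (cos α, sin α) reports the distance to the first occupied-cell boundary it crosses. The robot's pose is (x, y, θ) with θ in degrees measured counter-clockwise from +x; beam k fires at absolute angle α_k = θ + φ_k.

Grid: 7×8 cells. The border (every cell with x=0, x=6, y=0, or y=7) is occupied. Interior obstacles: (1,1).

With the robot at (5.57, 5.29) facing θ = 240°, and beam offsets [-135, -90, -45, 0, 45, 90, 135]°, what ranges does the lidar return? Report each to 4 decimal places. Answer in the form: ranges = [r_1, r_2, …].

ranges = [1.7703, 3.4200, 4.7312, 4.9537, 1.6614, 0.4965, 0.4452]

beam 1: φ=-135°, α=105°
  dir = (cos 105°, sin 105°) = (-0.2588, 0.9659); from cell (5,5)
  next x-line at t=2.2023, next y-line at t=0.7350; Δt_x=3.8637, Δt_y=1.0353
    y: enter (5,6) at t=0.7350
    y: enter (5,7) at t=1.7703 ← occupied
  → r_1 = 1.7703
beam 2: φ=-90°, α=150°
  dir = (cos 150°, sin 150°) = (-0.8660, 0.5000); from cell (5,5)
  next x-line at t=0.6582, next y-line at t=1.4200; Δt_x=1.1547, Δt_y=2.0000
    x: enter (4,5) at t=0.6582
    y: enter (4,6) at t=1.4200
    x: enter (3,6) at t=1.8129
    x: enter (2,6) at t=2.9676
    y: enter (2,7) at t=3.4200 ← occupied
  → r_2 = 3.4200
beam 3: φ=-45°, α=195°
  dir = (cos 195°, sin 195°) = (-0.9659, -0.2588); from cell (5,5)
  next x-line at t=0.5901, next y-line at t=1.1205; Δt_x=1.0353, Δt_y=3.8637
    x: enter (4,5) at t=0.5901
    y: enter (4,4) at t=1.1205
    x: enter (3,4) at t=1.6254
    x: enter (2,4) at t=2.6607
    x: enter (1,4) at t=3.6959
    x: enter (0,4) at t=4.7312 ← occupied
  → r_3 = 4.7312
beam 4: φ=0°, α=240°
  dir = (cos 240°, sin 240°) = (-0.5000, -0.8660); from cell (5,5)
  next x-line at t=1.1400, next y-line at t=0.3349; Δt_x=2.0000, Δt_y=1.1547
    y: enter (5,4) at t=0.3349
    x: enter (4,4) at t=1.1400
    y: enter (4,3) at t=1.4896
    y: enter (4,2) at t=2.6443
    x: enter (3,2) at t=3.1400
    y: enter (3,1) at t=3.7990
    y: enter (3,0) at t=4.9537 ← occupied
  → r_4 = 4.9537
beam 5: φ=45°, α=285°
  dir = (cos 285°, sin 285°) = (0.2588, -0.9659); from cell (5,5)
  next x-line at t=1.6614, next y-line at t=0.3002; Δt_x=3.8637, Δt_y=1.0353
    y: enter (5,4) at t=0.3002
    y: enter (5,3) at t=1.3355
    x: enter (6,3) at t=1.6614 ← occupied
  → r_5 = 1.6614
beam 6: φ=90°, α=330°
  dir = (cos 330°, sin 330°) = (0.8660, -0.5000); from cell (5,5)
  next x-line at t=0.4965, next y-line at t=0.5800; Δt_x=1.1547, Δt_y=2.0000
    x: enter (6,5) at t=0.4965 ← occupied
  → r_6 = 0.4965
beam 7: φ=135°, α=15°
  dir = (cos 15°, sin 15°) = (0.9659, 0.2588); from cell (5,5)
  next x-line at t=0.4452, next y-line at t=2.7432; Δt_x=1.0353, Δt_y=3.8637
    x: enter (6,5) at t=0.4452 ← occupied
  → r_7 = 0.4452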